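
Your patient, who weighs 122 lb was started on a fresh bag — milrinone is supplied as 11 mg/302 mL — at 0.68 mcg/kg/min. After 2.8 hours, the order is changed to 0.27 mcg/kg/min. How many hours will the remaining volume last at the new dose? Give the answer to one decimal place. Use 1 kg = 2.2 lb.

Initial rate:
Weight = 122 lb ÷ 2.2 lb/kg = 55.45455 kg
Dose = 0.68 mcg/kg/min × 55.45455 kg = 37.70909 mcg/min
37.70909 mcg/min × 60 min/hr = 2262.545 mcg/hr
Concentration = 11 mg ÷ 302 mL = 0.03642384 mg/mL = 36.42384 mcg/mL
Rate = 2262.545 mcg/hr ÷ 36.42384 mcg/mL = 62.11716 mL/hr
Volume infused so far = 62.11716 mL/hr × 2.8 hr = 173.928 mL
Volume remaining = 302 − 173.928 = 128.072 mL
New rate:
Dose = 0.27 mcg/kg/min × 55.45455 kg = 14.97273 mcg/min
14.97273 mcg/min × 60 min/hr = 898.3636 mcg/hr
Rate = 898.3636 mcg/hr ÷ 36.42384 mcg/mL = 24.66417 mL/hr
Time remaining = 128.072 mL ÷ 24.66417 mL/hr = 5.192633 hr

5.2 hours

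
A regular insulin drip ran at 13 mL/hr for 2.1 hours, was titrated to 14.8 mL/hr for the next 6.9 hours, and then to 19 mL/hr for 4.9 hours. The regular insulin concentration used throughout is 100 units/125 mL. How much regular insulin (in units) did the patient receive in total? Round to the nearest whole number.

178 units

Concentration = 100 units ÷ 125 mL = 0.8 units/mL
Stage 1: 13 mL/hr × 2.1 hr = 27.3 mL → 27.3 mL × 0.8 units/mL = 21.84 units
Stage 2: 14.8 mL/hr × 6.9 hr = 102.12 mL → 102.12 mL × 0.8 units/mL = 81.696 units
Stage 3: 19 mL/hr × 4.9 hr = 93.1 mL → 93.1 mL × 0.8 units/mL = 74.48 units
Total = 21.84 + 81.696 + 74.48 = 178.016 units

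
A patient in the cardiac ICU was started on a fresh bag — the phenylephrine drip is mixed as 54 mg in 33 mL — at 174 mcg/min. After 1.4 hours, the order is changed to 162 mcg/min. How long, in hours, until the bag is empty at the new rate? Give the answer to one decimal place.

Initial rate:
174 mcg/min × 60 min/hr = 10440 mcg/hr
Concentration = 54 mg ÷ 33 mL = 1.636364 mg/mL = 1636.364 mcg/mL
Rate = 10440 mcg/hr ÷ 1636.364 mcg/mL = 6.38 mL/hr
Volume infused so far = 6.38 mL/hr × 1.4 hr = 8.932 mL
Volume remaining = 33 − 8.932 = 24.068 mL
New rate:
162 mcg/min × 60 min/hr = 9720 mcg/hr
Rate = 9720 mcg/hr ÷ 1636.364 mcg/mL = 5.94 mL/hr
Time remaining = 24.068 mL ÷ 5.94 mL/hr = 4.051852 hr

4.1 hours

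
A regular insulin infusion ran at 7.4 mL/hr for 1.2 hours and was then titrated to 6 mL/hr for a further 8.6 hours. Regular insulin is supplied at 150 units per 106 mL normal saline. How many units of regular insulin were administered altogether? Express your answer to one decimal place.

Concentration = 150 units ÷ 106 mL = 1.415094 units/mL
Stage 1: 7.4 mL/hr × 1.2 hr = 8.88 mL → 8.88 mL × 1.415094 units/mL = 12.56604 units
Stage 2: 6 mL/hr × 8.6 hr = 51.6 mL → 51.6 mL × 1.415094 units/mL = 73.01887 units
Total = 12.56604 + 73.01887 = 85.58491 units

85.6 units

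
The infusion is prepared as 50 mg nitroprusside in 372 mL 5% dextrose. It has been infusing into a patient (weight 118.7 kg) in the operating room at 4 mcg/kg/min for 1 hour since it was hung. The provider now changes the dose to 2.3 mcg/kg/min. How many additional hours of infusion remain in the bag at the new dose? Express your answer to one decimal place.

1.3 hours

Initial rate:
Dose = 4 mcg/kg/min × 118.7 kg = 474.8 mcg/min
474.8 mcg/min × 60 min/hr = 28488 mcg/hr
Concentration = 50 mg ÷ 372 mL = 0.1344086 mg/mL = 134.4086 mcg/mL
Rate = 28488 mcg/hr ÷ 134.4086 mcg/mL = 211.9507 mL/hr
Volume infused so far = 211.9507 mL/hr × 1 hr = 211.9507 mL
Volume remaining = 372 − 211.9507 = 160.0493 mL
New rate:
Dose = 2.3 mcg/kg/min × 118.7 kg = 273.01 mcg/min
273.01 mcg/min × 60 min/hr = 16380.6 mcg/hr
Rate = 16380.6 mcg/hr ÷ 134.4086 mcg/mL = 121.8717 mL/hr
Time remaining = 160.0493 mL ÷ 121.8717 mL/hr = 1.313261 hr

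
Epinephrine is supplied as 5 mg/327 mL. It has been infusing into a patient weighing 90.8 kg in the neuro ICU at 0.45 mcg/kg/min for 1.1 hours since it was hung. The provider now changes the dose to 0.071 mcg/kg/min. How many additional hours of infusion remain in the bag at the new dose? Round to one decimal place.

6.0 hours

Initial rate:
Dose = 0.45 mcg/kg/min × 90.8 kg = 40.86 mcg/min
40.86 mcg/min × 60 min/hr = 2451.6 mcg/hr
Concentration = 5 mg ÷ 327 mL = 0.01529052 mg/mL = 15.29052 mcg/mL
Rate = 2451.6 mcg/hr ÷ 15.29052 mcg/mL = 160.3346 mL/hr
Volume infused so far = 160.3346 mL/hr × 1.1 hr = 176.3681 mL
Volume remaining = 327 − 176.3681 = 150.6319 mL
New rate:
Dose = 0.071 mcg/kg/min × 90.8 kg = 6.4468 mcg/min
6.4468 mcg/min × 60 min/hr = 386.808 mcg/hr
Rate = 386.808 mcg/hr ÷ 15.29052 mcg/mL = 25.29724 mL/hr
Time remaining = 150.6319 mL ÷ 25.29724 mL/hr = 5.954479 hr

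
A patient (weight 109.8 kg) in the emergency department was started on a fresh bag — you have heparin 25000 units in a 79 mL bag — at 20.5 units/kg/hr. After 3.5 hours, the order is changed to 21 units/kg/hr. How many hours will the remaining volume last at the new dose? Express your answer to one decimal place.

7.4 hours

Initial rate:
Dose = 20.5 units/kg/hr × 109.8 kg = 2250.9 units/hr
Concentration = 25000 units ÷ 79 mL = 316.4557 units/mL
Rate = 2250.9 units/hr ÷ 316.4557 units/mL = 7.112844 mL/hr
Volume infused so far = 7.112844 mL/hr × 3.5 hr = 24.89495 mL
Volume remaining = 79 − 24.89495 = 54.10505 mL
New rate:
Dose = 21 units/kg/hr × 109.8 kg = 2305.8 units/hr
Rate = 2305.8 units/hr ÷ 316.4557 units/mL = 7.286328 mL/hr
Time remaining = 54.10505 mL ÷ 7.286328 mL/hr = 7.425557 hr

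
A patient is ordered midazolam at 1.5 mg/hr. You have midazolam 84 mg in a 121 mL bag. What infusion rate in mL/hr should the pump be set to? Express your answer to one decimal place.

Concentration = 84 mg ÷ 121 mL = 0.6942149 mg/mL
Rate = 1.5 mg/hr ÷ 0.6942149 mg/mL = 2.160714 mL/hr

2.2 mL/hr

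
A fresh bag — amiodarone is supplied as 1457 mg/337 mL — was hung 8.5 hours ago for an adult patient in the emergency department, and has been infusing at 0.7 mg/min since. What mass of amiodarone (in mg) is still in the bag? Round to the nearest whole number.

0.7 mg/min × 60 min/hr = 42 mg/hr
Concentration = 1457 mg ÷ 337 mL = 4.323442 mg/mL
Rate = 42 mg/hr ÷ 4.323442 mg/mL = 9.714482 mL/hr
Volume infused = 9.714482 mL/hr × 8.5 hr = 82.5731 mL
Volume remaining = 337 − 82.5731 = 254.4269 mL
Drug remaining = 254.4269 mL × 4.323442 mg/mL = 1100 mg

1100 mg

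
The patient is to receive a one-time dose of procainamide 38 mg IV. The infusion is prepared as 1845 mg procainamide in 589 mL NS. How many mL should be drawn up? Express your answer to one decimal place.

12.1 mL

Concentration = 1845 mg ÷ 589 mL = 3.132428 mg/mL
Volume = 38 mg ÷ 3.132428 mg/mL = 12.13117 mL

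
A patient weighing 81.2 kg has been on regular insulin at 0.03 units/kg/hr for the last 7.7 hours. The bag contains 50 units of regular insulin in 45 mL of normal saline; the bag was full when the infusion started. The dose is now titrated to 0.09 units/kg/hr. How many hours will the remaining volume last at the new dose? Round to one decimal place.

4.3 hours

Initial rate:
Dose = 0.03 units/kg/hr × 81.2 kg = 2.436 units/hr
Concentration = 50 units ÷ 45 mL = 1.111111 units/mL
Rate = 2.436 units/hr ÷ 1.111111 units/mL = 2.1924 mL/hr
Volume infused so far = 2.1924 mL/hr × 7.7 hr = 16.88148 mL
Volume remaining = 45 − 16.88148 = 28.11852 mL
New rate:
Dose = 0.09 units/kg/hr × 81.2 kg = 7.308 units/hr
Rate = 7.308 units/hr ÷ 1.111111 units/mL = 6.5772 mL/hr
Time remaining = 28.11852 mL ÷ 6.5772 mL/hr = 4.275151 hr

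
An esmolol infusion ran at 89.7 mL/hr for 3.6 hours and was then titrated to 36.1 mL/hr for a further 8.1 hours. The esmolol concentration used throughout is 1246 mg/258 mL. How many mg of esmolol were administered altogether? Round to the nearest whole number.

Concentration = 1246 mg ÷ 258 mL = 4.829457 mg/mL
Stage 1: 89.7 mL/hr × 3.6 hr = 322.92 mL → 322.92 mL × 4.829457 mg/mL = 1559.528 mg
Stage 2: 36.1 mL/hr × 8.1 hr = 292.41 mL → 292.41 mL × 4.829457 mg/mL = 1412.182 mg
Total = 1559.528 + 1412.182 = 2971.71 mg

2972 mg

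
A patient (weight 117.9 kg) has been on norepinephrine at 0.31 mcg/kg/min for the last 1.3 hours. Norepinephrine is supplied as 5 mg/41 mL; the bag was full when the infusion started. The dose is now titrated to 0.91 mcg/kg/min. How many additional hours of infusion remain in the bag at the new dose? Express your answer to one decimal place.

Initial rate:
Dose = 0.31 mcg/kg/min × 117.9 kg = 36.549 mcg/min
36.549 mcg/min × 60 min/hr = 2192.94 mcg/hr
Concentration = 5 mg ÷ 41 mL = 0.1219512 mg/mL = 121.9512 mcg/mL
Rate = 2192.94 mcg/hr ÷ 121.9512 mcg/mL = 17.98211 mL/hr
Volume infused so far = 17.98211 mL/hr × 1.3 hr = 23.37674 mL
Volume remaining = 41 − 23.37674 = 17.62326 mL
New rate:
Dose = 0.91 mcg/kg/min × 117.9 kg = 107.289 mcg/min
107.289 mcg/min × 60 min/hr = 6437.34 mcg/hr
Rate = 6437.34 mcg/hr ÷ 121.9512 mcg/mL = 52.78619 mL/hr
Time remaining = 17.62326 mL ÷ 52.78619 mL/hr = 0.3338612 hr

0.3 hours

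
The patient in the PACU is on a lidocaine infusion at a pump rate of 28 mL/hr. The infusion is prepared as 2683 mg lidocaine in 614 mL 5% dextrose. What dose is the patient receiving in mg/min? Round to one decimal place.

2.0 mg/min

Concentration = 2683 mg ÷ 614 mL = 4.369707 mg/mL
Drug rate = 28 mL/hr × 4.369707 mg/mL = 122.3518 mg/hr
122.3518 mg/hr ÷ 60 min/hr = 2.039197 mg/min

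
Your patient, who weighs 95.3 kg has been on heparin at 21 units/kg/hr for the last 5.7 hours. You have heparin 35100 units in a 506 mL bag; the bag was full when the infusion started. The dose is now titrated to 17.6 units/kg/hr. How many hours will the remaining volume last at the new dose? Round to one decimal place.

14.1 hours

Initial rate:
Dose = 21 units/kg/hr × 95.3 kg = 2001.3 units/hr
Concentration = 35100 units ÷ 506 mL = 69.36759 units/mL
Rate = 2001.3 units/hr ÷ 69.36759 units/mL = 28.85065 mL/hr
Volume infused so far = 28.85065 mL/hr × 5.7 hr = 164.4487 mL
Volume remaining = 506 − 164.4487 = 341.5513 mL
New rate:
Dose = 17.6 units/kg/hr × 95.3 kg = 1677.28 units/hr
Rate = 1677.28 units/hr ÷ 69.36759 units/mL = 24.17959 mL/hr
Time remaining = 341.5513 mL ÷ 24.17959 mL/hr = 14.1256 hr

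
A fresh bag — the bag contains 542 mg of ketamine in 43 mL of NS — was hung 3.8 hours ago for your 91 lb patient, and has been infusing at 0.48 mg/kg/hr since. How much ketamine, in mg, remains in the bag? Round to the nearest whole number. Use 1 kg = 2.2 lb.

467 mg

Weight = 91 lb ÷ 2.2 lb/kg = 41.36364 kg
Dose = 0.48 mg/kg/hr × 41.36364 kg = 19.85455 mg/hr
Concentration = 542 mg ÷ 43 mL = 12.60465 mg/mL
Rate = 19.85455 mg/hr ÷ 12.60465 mg/mL = 1.575176 mL/hr
Volume infused = 1.575176 mL/hr × 3.8 hr = 5.985669 mL
Volume remaining = 43 − 5.985669 = 37.01433 mL
Drug remaining = 37.01433 mL × 12.60465 mg/mL = 466.5527 mg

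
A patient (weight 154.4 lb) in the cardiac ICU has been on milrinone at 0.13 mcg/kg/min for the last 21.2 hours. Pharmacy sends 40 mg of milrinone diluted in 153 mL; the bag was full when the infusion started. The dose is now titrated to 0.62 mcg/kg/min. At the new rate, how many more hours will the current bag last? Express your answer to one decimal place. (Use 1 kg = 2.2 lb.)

10.9 hours

Initial rate:
Weight = 154.4 lb ÷ 2.2 lb/kg = 70.18182 kg
Dose = 0.13 mcg/kg/min × 70.18182 kg = 9.123636 mcg/min
9.123636 mcg/min × 60 min/hr = 547.4182 mcg/hr
Concentration = 40 mg ÷ 153 mL = 0.2614379 mg/mL = 261.4379 mcg/mL
Rate = 547.4182 mcg/hr ÷ 261.4379 mcg/mL = 2.093875 mL/hr
Volume infused so far = 2.093875 mL/hr × 21.2 hr = 44.39014 mL
Volume remaining = 153 − 44.39014 = 108.6099 mL
New rate:
Dose = 0.62 mcg/kg/min × 70.18182 kg = 43.51273 mcg/min
43.51273 mcg/min × 60 min/hr = 2610.764 mcg/hr
Rate = 2610.764 mcg/hr ÷ 261.4379 mcg/mL = 9.986171 mL/hr
Time remaining = 108.6099 mL ÷ 9.986171 mL/hr = 10.87603 hr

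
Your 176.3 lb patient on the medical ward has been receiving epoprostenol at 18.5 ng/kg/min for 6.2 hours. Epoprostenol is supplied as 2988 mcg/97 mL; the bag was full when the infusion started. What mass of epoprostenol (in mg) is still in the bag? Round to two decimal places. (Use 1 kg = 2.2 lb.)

Weight = 176.3 lb ÷ 2.2 lb/kg = 80.13636 kg
Dose = 18.5 ng/kg/min × 80.13636 kg = 1482.523 ng/min
1482.523 ng/min × 60 min/hr = 88951.36 ng/hr
Concentration = 2988 mcg ÷ 97 mL = 30.80412 mcg/mL = 30804.12 ng/mL
Rate = 88951.36 ng/hr ÷ 30804.12 ng/mL = 2.887645 mL/hr
Volume infused = 2.887645 mL/hr × 6.2 hr = 17.9034 mL
Volume remaining = 97 − 17.9034 = 79.0966 mL
Drug remaining = 79.0966 mL × 30804.12 ng/mL = 2436502 ng = 2.436502 mg

2.44 mg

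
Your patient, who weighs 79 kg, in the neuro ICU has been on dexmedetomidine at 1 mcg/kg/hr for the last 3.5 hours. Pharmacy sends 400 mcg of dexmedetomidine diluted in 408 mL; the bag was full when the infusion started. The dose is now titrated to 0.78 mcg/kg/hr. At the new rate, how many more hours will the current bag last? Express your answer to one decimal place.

2.0 hours

Initial rate:
Dose = 1 mcg/kg/hr × 79 kg = 79 mcg/hr
Concentration = 400 mcg ÷ 408 mL = 0.9803922 mcg/mL
Rate = 79 mcg/hr ÷ 0.9803922 mcg/mL = 80.58 mL/hr
Volume infused so far = 80.58 mL/hr × 3.5 hr = 282.03 mL
Volume remaining = 408 − 282.03 = 125.97 mL
New rate:
Dose = 0.78 mcg/kg/hr × 79 kg = 61.62 mcg/hr
Rate = 61.62 mcg/hr ÷ 0.9803922 mcg/mL = 62.8524 mL/hr
Time remaining = 125.97 mL ÷ 62.8524 mL/hr = 2.004219 hr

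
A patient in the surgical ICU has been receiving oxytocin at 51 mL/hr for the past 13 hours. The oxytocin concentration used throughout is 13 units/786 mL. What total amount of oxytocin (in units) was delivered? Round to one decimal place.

Concentration = 13 units ÷ 786 mL = 0.01653944 units/mL = 16.53944 milliunits/mL
Drug rate = 51 mL/hr × 16.53944 milliunits/mL = 843.5115 milliunits/hr
Total = 843.5115 milliunits/hr × 13 hr = 10965.65 milliunits = 10.96565 units

11.0 units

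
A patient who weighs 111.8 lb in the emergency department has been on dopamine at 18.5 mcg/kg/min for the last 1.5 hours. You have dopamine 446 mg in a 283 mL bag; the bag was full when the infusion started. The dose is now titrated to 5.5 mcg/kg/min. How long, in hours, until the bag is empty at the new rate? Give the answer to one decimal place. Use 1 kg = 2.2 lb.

Initial rate:
Weight = 111.8 lb ÷ 2.2 lb/kg = 50.81818 kg
Dose = 18.5 mcg/kg/min × 50.81818 kg = 940.1364 mcg/min
940.1364 mcg/min × 60 min/hr = 56408.18 mcg/hr
Concentration = 446 mg ÷ 283 mL = 1.575972 mg/mL = 1575.972 mcg/mL
Rate = 56408.18 mcg/hr ÷ 1575.972 mcg/mL = 35.79264 mL/hr
Volume infused so far = 35.79264 mL/hr × 1.5 hr = 53.68895 mL
Volume remaining = 283 − 53.68895 = 229.311 mL
New rate:
Dose = 5.5 mcg/kg/min × 50.81818 kg = 279.5 mcg/min
279.5 mcg/min × 60 min/hr = 16770 mcg/hr
Rate = 16770 mcg/hr ÷ 1575.972 mcg/mL = 10.64105 mL/hr
Time remaining = 229.311 mL ÷ 10.64105 mL/hr = 21.54966 hr

21.5 hours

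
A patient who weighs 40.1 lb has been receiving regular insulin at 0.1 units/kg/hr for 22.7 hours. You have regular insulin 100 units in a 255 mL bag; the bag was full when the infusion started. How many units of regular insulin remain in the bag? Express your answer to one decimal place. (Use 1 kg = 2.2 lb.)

Weight = 40.1 lb ÷ 2.2 lb/kg = 18.22727 kg
Dose = 0.1 units/kg/hr × 18.22727 kg = 1.822727 units/hr
Concentration = 100 units ÷ 255 mL = 0.3921569 units/mL
Rate = 1.822727 units/hr ÷ 0.3921569 units/mL = 4.647955 mL/hr
Volume infused = 4.647955 mL/hr × 22.7 hr = 105.5086 mL
Volume remaining = 255 − 105.5086 = 149.4914 mL
Drug remaining = 149.4914 mL × 0.3921569 units/mL = 58.62409 units

58.6 units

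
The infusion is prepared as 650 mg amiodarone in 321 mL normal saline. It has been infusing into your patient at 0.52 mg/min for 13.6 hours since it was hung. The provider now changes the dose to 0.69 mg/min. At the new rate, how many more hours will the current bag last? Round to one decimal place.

Initial rate:
0.52 mg/min × 60 min/hr = 31.2 mg/hr
Concentration = 650 mg ÷ 321 mL = 2.024922 mg/mL
Rate = 31.2 mg/hr ÷ 2.024922 mg/mL = 15.408 mL/hr
Volume infused so far = 15.408 mL/hr × 13.6 hr = 209.5488 mL
Volume remaining = 321 − 209.5488 = 111.4512 mL
New rate:
0.69 mg/min × 60 min/hr = 41.4 mg/hr
Rate = 41.4 mg/hr ÷ 2.024922 mg/mL = 20.44523 mL/hr
Time remaining = 111.4512 mL ÷ 20.44523 mL/hr = 5.451208 hr

5.5 hours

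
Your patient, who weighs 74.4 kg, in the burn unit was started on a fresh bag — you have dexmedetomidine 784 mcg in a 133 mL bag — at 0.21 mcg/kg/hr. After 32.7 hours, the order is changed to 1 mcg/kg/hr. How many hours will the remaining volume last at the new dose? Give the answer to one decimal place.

Initial rate:
Dose = 0.21 mcg/kg/hr × 74.4 kg = 15.624 mcg/hr
Concentration = 784 mcg ÷ 133 mL = 5.894737 mcg/mL
Rate = 15.624 mcg/hr ÷ 5.894737 mcg/mL = 2.6505 mL/hr
Volume infused so far = 2.6505 mL/hr × 32.7 hr = 86.67135 mL
Volume remaining = 133 − 86.67135 = 46.32865 mL
New rate:
Dose = 1 mcg/kg/hr × 74.4 kg = 74.4 mcg/hr
Rate = 74.4 mcg/hr ÷ 5.894737 mcg/mL = 12.62143 mL/hr
Time remaining = 46.32865 mL ÷ 12.62143 mL/hr = 3.670634 hr

3.7 hours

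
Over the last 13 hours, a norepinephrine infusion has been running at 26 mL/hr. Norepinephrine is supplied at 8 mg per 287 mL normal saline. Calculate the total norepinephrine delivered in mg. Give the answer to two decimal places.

9.42 mg

Concentration = 8 mg ÷ 287 mL = 0.02787456 mg/mL = 27.87456 mcg/mL
Drug rate = 26 mL/hr × 27.87456 mcg/mL = 724.7387 mcg/hr
Total = 724.7387 mcg/hr × 13 hr = 9421.603 mcg = 9.421603 mg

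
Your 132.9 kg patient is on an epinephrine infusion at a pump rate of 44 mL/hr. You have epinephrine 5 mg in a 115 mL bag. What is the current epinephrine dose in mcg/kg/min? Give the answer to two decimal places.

0.24 mcg/kg/min

Concentration = 5 mg ÷ 115 mL = 0.04347826 mg/mL = 43.47826 mcg/mL
Drug rate = 44 mL/hr × 43.47826 mcg/mL = 1913.043 mcg/hr
1913.043 mcg/hr ÷ 60 min/hr = 31.88406 mcg/min
31.88406 mcg/min ÷ 132.9 kg = 0.2399101 mcg/kg/min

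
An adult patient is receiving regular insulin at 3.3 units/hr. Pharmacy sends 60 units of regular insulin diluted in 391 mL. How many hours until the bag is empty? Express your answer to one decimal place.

18.2 hours

Concentration = 60 units ÷ 391 mL = 0.1534527 units/mL
Rate = 3.3 units/hr ÷ 0.1534527 units/mL = 21.505 mL/hr
Duration = 391 mL ÷ 21.505 mL/hr = 18.18182 hr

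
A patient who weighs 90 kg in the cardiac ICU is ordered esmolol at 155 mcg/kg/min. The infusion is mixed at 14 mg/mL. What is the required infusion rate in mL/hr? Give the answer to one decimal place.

59.8 mL/hr

Dose = 155 mcg/kg/min × 90 kg = 13950 mcg/min
13950 mcg/min × 60 min/hr = 837000 mcg/hr
Concentration = 14 mg/mL = 14000 mcg/mL
Rate = 837000 mcg/hr ÷ 14000 mcg/mL = 59.78571 mL/hr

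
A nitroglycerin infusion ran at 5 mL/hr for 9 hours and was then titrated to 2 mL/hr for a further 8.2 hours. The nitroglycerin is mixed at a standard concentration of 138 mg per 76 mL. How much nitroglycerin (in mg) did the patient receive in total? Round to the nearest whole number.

Concentration = 138 mg ÷ 76 mL = 1.815789 mg/mL
Stage 1: 5 mL/hr × 9 hr = 45 mL → 45 mL × 1.815789 mg/mL = 81.71053 mg
Stage 2: 2 mL/hr × 8.2 hr = 16.4 mL → 16.4 mL × 1.815789 mg/mL = 29.77895 mg
Total = 81.71053 + 29.77895 = 111.4895 mg

111 mg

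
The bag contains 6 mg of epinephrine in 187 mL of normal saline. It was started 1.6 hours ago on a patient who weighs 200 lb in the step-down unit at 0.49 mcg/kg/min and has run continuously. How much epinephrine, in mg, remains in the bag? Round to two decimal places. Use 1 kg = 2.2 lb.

1.72 mg

Weight = 200 lb ÷ 2.2 lb/kg = 90.90909 kg
Dose = 0.49 mcg/kg/min × 90.90909 kg = 44.54545 mcg/min
44.54545 mcg/min × 60 min/hr = 2672.727 mcg/hr
Concentration = 6 mg ÷ 187 mL = 0.03208556 mg/mL = 32.08556 mcg/mL
Rate = 2672.727 mcg/hr ÷ 32.08556 mcg/mL = 83.3 mL/hr
Volume infused = 83.3 mL/hr × 1.6 hr = 133.28 mL
Volume remaining = 187 − 133.28 = 53.72 mL
Drug remaining = 53.72 mL × 32.08556 mcg/mL = 1723.636 mcg = 1.723636 mg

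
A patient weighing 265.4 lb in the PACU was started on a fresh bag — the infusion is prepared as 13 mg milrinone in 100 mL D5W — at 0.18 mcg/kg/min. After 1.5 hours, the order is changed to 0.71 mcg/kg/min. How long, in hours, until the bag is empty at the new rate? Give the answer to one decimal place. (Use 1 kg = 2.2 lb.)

2.1 hours

Initial rate:
Weight = 265.4 lb ÷ 2.2 lb/kg = 120.6364 kg
Dose = 0.18 mcg/kg/min × 120.6364 kg = 21.71455 mcg/min
21.71455 mcg/min × 60 min/hr = 1302.873 mcg/hr
Concentration = 13 mg ÷ 100 mL = 0.13 mg/mL = 130 mcg/mL
Rate = 1302.873 mcg/hr ÷ 130 mcg/mL = 10.0221 mL/hr
Volume infused so far = 10.0221 mL/hr × 1.5 hr = 15.03315 mL
Volume remaining = 100 − 15.03315 = 84.96685 mL
New rate:
Dose = 0.71 mcg/kg/min × 120.6364 kg = 85.65182 mcg/min
85.65182 mcg/min × 60 min/hr = 5139.109 mcg/hr
Rate = 5139.109 mcg/hr ÷ 130 mcg/mL = 39.53161 mL/hr
Time remaining = 84.96685 mL ÷ 39.53161 mL/hr = 2.14934 hr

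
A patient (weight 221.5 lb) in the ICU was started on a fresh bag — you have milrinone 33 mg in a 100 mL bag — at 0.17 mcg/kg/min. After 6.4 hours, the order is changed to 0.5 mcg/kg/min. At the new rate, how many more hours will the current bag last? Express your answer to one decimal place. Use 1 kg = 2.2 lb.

Initial rate:
Weight = 221.5 lb ÷ 2.2 lb/kg = 100.6818 kg
Dose = 0.17 mcg/kg/min × 100.6818 kg = 17.11591 mcg/min
17.11591 mcg/min × 60 min/hr = 1026.955 mcg/hr
Concentration = 33 mg ÷ 100 mL = 0.33 mg/mL = 330 mcg/mL
Rate = 1026.955 mcg/hr ÷ 330 mcg/mL = 3.111983 mL/hr
Volume infused so far = 3.111983 mL/hr × 6.4 hr = 19.91669 mL
Volume remaining = 100 − 19.91669 = 80.08331 mL
New rate:
Dose = 0.5 mcg/kg/min × 100.6818 kg = 50.34091 mcg/min
50.34091 mcg/min × 60 min/hr = 3020.455 mcg/hr
Rate = 3020.455 mcg/hr ÷ 330 mcg/mL = 9.152893 mL/hr
Time remaining = 80.08331 mL ÷ 9.152893 mL/hr = 8.749508 hr

8.7 hours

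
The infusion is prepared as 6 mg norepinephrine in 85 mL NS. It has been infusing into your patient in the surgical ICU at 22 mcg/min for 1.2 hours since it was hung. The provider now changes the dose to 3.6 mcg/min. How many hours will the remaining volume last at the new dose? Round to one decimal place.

20.4 hours

Initial rate:
22 mcg/min × 60 min/hr = 1320 mcg/hr
Concentration = 6 mg ÷ 85 mL = 0.07058824 mg/mL = 70.58824 mcg/mL
Rate = 1320 mcg/hr ÷ 70.58824 mcg/mL = 18.7 mL/hr
Volume infused so far = 18.7 mL/hr × 1.2 hr = 22.44 mL
Volume remaining = 85 − 22.44 = 62.56 mL
New rate:
3.6 mcg/min × 60 min/hr = 216 mcg/hr
Rate = 216 mcg/hr ÷ 70.58824 mcg/mL = 3.06 mL/hr
Time remaining = 62.56 mL ÷ 3.06 mL/hr = 20.44444 hr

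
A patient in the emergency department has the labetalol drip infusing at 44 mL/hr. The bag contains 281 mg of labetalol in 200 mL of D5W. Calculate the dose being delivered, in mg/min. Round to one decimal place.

1.0 mg/min

Concentration = 281 mg ÷ 200 mL = 1.405 mg/mL
Drug rate = 44 mL/hr × 1.405 mg/mL = 61.82 mg/hr
61.82 mg/hr ÷ 60 min/hr = 1.030333 mg/min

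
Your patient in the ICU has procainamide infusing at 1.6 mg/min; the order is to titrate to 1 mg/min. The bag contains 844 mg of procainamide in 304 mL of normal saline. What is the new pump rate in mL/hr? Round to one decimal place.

1 mg/min × 60 min/hr = 60 mg/hr
Concentration = 844 mg ÷ 304 mL = 2.776316 mg/mL
Rate = 60 mg/hr ÷ 2.776316 mg/mL = 21.61137 mL/hr

21.6 mL/hr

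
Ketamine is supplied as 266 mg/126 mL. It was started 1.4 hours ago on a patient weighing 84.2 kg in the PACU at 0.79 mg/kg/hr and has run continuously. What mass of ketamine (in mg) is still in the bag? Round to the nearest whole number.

173 mg

Dose = 0.79 mg/kg/hr × 84.2 kg = 66.518 mg/hr
Concentration = 266 mg ÷ 126 mL = 2.111111 mg/mL
Rate = 66.518 mg/hr ÷ 2.111111 mg/mL = 31.50853 mL/hr
Volume infused = 31.50853 mL/hr × 1.4 hr = 44.11194 mL
Volume remaining = 126 − 44.11194 = 81.88806 mL
Drug remaining = 81.88806 mL × 2.111111 mg/mL = 172.8748 mg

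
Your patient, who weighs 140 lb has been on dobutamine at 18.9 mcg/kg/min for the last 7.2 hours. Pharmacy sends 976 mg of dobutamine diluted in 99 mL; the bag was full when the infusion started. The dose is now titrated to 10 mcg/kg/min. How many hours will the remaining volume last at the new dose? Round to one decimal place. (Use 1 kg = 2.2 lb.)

12.0 hours

Initial rate:
Weight = 140 lb ÷ 2.2 lb/kg = 63.63636 kg
Dose = 18.9 mcg/kg/min × 63.63636 kg = 1202.727 mcg/min
1202.727 mcg/min × 60 min/hr = 72163.64 mcg/hr
Concentration = 976 mg ÷ 99 mL = 9.858586 mg/mL = 9858.586 mcg/mL
Rate = 72163.64 mcg/hr ÷ 9858.586 mcg/mL = 7.319877 mL/hr
Volume infused so far = 7.319877 mL/hr × 7.2 hr = 52.70311 mL
Volume remaining = 99 − 52.70311 = 46.29689 mL
New rate:
Dose = 10 mcg/kg/min × 63.63636 kg = 636.3636 mcg/min
636.3636 mcg/min × 60 min/hr = 38181.82 mcg/hr
Rate = 38181.82 mcg/hr ÷ 9858.586 mcg/mL = 3.872951 mL/hr
Time remaining = 46.29689 mL ÷ 3.872951 mL/hr = 11.9539 hr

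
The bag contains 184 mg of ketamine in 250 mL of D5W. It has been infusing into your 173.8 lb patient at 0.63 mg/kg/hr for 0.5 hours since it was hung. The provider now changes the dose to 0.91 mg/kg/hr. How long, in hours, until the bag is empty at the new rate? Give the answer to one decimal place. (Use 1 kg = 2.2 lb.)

2.2 hours

Initial rate:
Weight = 173.8 lb ÷ 2.2 lb/kg = 79 kg
Dose = 0.63 mg/kg/hr × 79 kg = 49.77 mg/hr
Concentration = 184 mg ÷ 250 mL = 0.736 mg/mL
Rate = 49.77 mg/hr ÷ 0.736 mg/mL = 67.62228 mL/hr
Volume infused so far = 67.62228 mL/hr × 0.5 hr = 33.81114 mL
Volume remaining = 250 − 33.81114 = 216.1889 mL
New rate:
Dose = 0.91 mg/kg/hr × 79 kg = 71.89 mg/hr
Rate = 71.89 mg/hr ÷ 0.736 mg/mL = 97.67663 mL/hr
Time remaining = 216.1889 mL ÷ 97.67663 mL/hr = 2.213312 hr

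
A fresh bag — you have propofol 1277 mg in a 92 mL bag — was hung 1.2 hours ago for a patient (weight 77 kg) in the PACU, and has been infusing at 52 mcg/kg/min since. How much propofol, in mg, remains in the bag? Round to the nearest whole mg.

989 mg

Dose = 52 mcg/kg/min × 77 kg = 4004 mcg/min
4004 mcg/min × 60 min/hr = 240240 mcg/hr
Concentration = 1277 mg ÷ 92 mL = 13.88043 mg/mL = 13880.43 mcg/mL
Rate = 240240 mcg/hr ÷ 13880.43 mcg/mL = 17.30782 mL/hr
Volume infused = 17.30782 mL/hr × 1.2 hr = 20.76938 mL
Volume remaining = 92 − 20.76938 = 71.23062 mL
Drug remaining = 71.23062 mL × 13880.43 mcg/mL = 988712 mcg = 988.712 mg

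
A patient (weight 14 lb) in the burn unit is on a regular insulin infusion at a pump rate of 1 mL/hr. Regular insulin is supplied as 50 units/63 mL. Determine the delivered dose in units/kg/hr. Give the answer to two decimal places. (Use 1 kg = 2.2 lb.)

0.12 units/kg/hr

Weight = 14 lb ÷ 2.2 lb/kg = 6.363636 kg
Concentration = 50 units ÷ 63 mL = 0.7936508 units/mL
Drug rate = 1 mL/hr × 0.7936508 units/mL = 0.7936508 units/hr
0.7936508 units/hr ÷ 6.363636 kg = 0.1247166 units/kg/hr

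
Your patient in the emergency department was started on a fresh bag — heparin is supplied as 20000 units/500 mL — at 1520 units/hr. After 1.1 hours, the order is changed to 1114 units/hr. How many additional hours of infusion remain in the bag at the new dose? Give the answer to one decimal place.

Initial rate:
Concentration = 20000 units ÷ 500 mL = 40 units/mL
Rate = 1520 units/hr ÷ 40 units/mL = 38 mL/hr
Volume infused so far = 38 mL/hr × 1.1 hr = 41.8 mL
Volume remaining = 500 − 41.8 = 458.2 mL
New rate:
Rate = 1114 units/hr ÷ 40 units/mL = 27.85 mL/hr
Time remaining = 458.2 mL ÷ 27.85 mL/hr = 16.45242 hr

16.5 hours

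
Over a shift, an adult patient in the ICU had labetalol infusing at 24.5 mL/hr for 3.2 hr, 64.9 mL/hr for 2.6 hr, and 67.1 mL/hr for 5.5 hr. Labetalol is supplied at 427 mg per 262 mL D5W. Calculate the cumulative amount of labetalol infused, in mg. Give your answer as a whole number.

1004 mg

Concentration = 427 mg ÷ 262 mL = 1.629771 mg/mL
Stage 1: 24.5 mL/hr × 3.2 hr = 78.4 mL → 78.4 mL × 1.629771 mg/mL = 127.774 mg
Stage 2: 64.9 mL/hr × 2.6 hr = 168.74 mL → 168.74 mL × 1.629771 mg/mL = 275.0076 mg
Stage 3: 67.1 mL/hr × 5.5 hr = 369.05 mL → 369.05 mL × 1.629771 mg/mL = 601.467 mg
Total = 127.774 + 275.0076 + 601.467 = 1004.249 mg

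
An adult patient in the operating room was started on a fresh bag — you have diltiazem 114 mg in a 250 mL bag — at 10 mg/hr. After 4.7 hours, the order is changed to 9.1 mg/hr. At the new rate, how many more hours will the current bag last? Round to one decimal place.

7.4 hours

Initial rate:
Concentration = 114 mg ÷ 250 mL = 0.456 mg/mL
Rate = 10 mg/hr ÷ 0.456 mg/mL = 21.92982 mL/hr
Volume infused so far = 21.92982 mL/hr × 4.7 hr = 103.0702 mL
Volume remaining = 250 − 103.0702 = 146.9298 mL
New rate:
Rate = 9.1 mg/hr ÷ 0.456 mg/mL = 19.95614 mL/hr
Time remaining = 146.9298 mL ÷ 19.95614 mL/hr = 7.362637 hr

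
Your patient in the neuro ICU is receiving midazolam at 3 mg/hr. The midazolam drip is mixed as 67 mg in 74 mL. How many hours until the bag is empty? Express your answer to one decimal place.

Concentration = 67 mg ÷ 74 mL = 0.9054054 mg/mL
Rate = 3 mg/hr ÷ 0.9054054 mg/mL = 3.313433 mL/hr
Duration = 74 mL ÷ 3.313433 mL/hr = 22.33333 hr

22.3 hours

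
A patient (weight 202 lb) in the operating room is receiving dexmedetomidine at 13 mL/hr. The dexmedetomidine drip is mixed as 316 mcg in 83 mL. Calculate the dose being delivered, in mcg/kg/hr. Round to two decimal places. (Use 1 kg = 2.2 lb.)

Weight = 202 lb ÷ 2.2 lb/kg = 91.81818 kg
Concentration = 316 mcg ÷ 83 mL = 3.807229 mcg/mL
Drug rate = 13 mL/hr × 3.807229 mcg/mL = 49.49398 mcg/hr
49.49398 mcg/hr ÷ 91.81818 kg = 0.5390433 mcg/kg/hr

0.54 mcg/kg/hr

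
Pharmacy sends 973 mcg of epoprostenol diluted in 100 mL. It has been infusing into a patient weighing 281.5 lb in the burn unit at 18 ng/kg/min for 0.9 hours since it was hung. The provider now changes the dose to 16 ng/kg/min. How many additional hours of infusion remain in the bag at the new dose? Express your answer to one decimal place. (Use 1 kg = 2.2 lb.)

6.9 hours

Initial rate:
Weight = 281.5 lb ÷ 2.2 lb/kg = 127.9545 kg
Dose = 18 ng/kg/min × 127.9545 kg = 2303.182 ng/min
2303.182 ng/min × 60 min/hr = 138190.9 ng/hr
Concentration = 973 mcg ÷ 100 mL = 9.73 mcg/mL = 9730 ng/mL
Rate = 138190.9 ng/hr ÷ 9730 ng/mL = 14.20256 mL/hr
Volume infused so far = 14.20256 mL/hr × 0.9 hr = 12.7823 mL
Volume remaining = 100 − 12.7823 = 87.2177 mL
New rate:
Dose = 16 ng/kg/min × 127.9545 kg = 2047.273 ng/min
2047.273 ng/min × 60 min/hr = 122836.4 ng/hr
Rate = 122836.4 ng/hr ÷ 9730 ng/mL = 12.6245 mL/hr
Time remaining = 87.2177 mL ÷ 12.6245 mL/hr = 6.908607 hr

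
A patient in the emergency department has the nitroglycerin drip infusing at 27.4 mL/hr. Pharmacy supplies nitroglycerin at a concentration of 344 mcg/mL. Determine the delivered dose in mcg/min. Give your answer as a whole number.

Drug rate = 27.4 mL/hr × 344 mcg/mL = 9425.6 mcg/hr
9425.6 mcg/hr ÷ 60 min/hr = 157.0933 mcg/min

157 mcg/min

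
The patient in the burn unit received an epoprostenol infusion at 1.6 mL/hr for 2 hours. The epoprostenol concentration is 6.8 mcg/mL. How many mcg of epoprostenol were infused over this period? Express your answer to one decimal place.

Concentration = 6.8 mcg/mL = 6800 ng/mL
Drug rate = 1.6 mL/hr × 6800 ng/mL = 10880 ng/hr
Total = 10880 ng/hr × 2 hr = 21760 ng = 21.76 mcg

21.8 mcg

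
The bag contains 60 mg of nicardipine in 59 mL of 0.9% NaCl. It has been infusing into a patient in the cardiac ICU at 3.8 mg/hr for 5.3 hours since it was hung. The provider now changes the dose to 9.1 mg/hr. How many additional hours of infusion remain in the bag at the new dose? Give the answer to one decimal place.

Initial rate:
Concentration = 60 mg ÷ 59 mL = 1.016949 mg/mL
Rate = 3.8 mg/hr ÷ 1.016949 mg/mL = 3.736667 mL/hr
Volume infused so far = 3.736667 mL/hr × 5.3 hr = 19.80433 mL
Volume remaining = 59 − 19.80433 = 39.19567 mL
New rate:
Rate = 9.1 mg/hr ÷ 1.016949 mg/mL = 8.948333 mL/hr
Time remaining = 39.19567 mL ÷ 8.948333 mL/hr = 4.38022 hr

4.4 hours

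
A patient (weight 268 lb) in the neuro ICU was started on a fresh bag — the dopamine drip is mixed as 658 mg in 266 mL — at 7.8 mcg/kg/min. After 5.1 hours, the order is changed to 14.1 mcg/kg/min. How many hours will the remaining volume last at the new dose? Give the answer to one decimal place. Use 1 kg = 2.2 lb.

Initial rate:
Weight = 268 lb ÷ 2.2 lb/kg = 121.8182 kg
Dose = 7.8 mcg/kg/min × 121.8182 kg = 950.1818 mcg/min
950.1818 mcg/min × 60 min/hr = 57010.91 mcg/hr
Concentration = 658 mg ÷ 266 mL = 2.473684 mg/mL = 2473.684 mcg/mL
Rate = 57010.91 mcg/hr ÷ 2473.684 mcg/mL = 23.04696 mL/hr
Volume infused so far = 23.04696 mL/hr × 5.1 hr = 117.5395 mL
Volume remaining = 266 − 117.5395 = 148.4605 mL
New rate:
Dose = 14.1 mcg/kg/min × 121.8182 kg = 1717.636 mcg/min
1717.636 mcg/min × 60 min/hr = 103058.2 mcg/hr
Rate = 103058.2 mcg/hr ÷ 2473.684 mcg/mL = 41.66182 mL/hr
Time remaining = 148.4605 mL ÷ 41.66182 mL/hr = 3.563466 hr

3.6 hours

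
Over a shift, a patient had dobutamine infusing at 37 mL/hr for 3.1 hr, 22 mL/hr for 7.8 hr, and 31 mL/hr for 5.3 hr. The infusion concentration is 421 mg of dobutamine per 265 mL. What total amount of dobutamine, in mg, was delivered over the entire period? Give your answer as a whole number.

716 mg

Concentration = 421 mg ÷ 265 mL = 1.588679 mg/mL
Stage 1: 37 mL/hr × 3.1 hr = 114.7 mL → 114.7 mL × 1.588679 mg/mL = 182.2215 mg
Stage 2: 22 mL/hr × 7.8 hr = 171.6 mL → 171.6 mL × 1.588679 mg/mL = 272.6174 mg
Stage 3: 31 mL/hr × 5.3 hr = 164.3 mL → 164.3 mL × 1.588679 mg/mL = 261.02 mg
Total = 182.2215 + 272.6174 + 261.02 = 715.8589 mg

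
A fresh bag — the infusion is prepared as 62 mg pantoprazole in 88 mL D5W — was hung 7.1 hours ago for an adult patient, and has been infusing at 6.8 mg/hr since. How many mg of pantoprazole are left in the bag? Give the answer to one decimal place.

13.7 mg

Concentration = 62 mg ÷ 88 mL = 0.7045455 mg/mL
Rate = 6.8 mg/hr ÷ 0.7045455 mg/mL = 9.651613 mL/hr
Volume infused = 9.651613 mL/hr × 7.1 hr = 68.52645 mL
Volume remaining = 88 − 68.52645 = 19.47355 mL
Drug remaining = 19.47355 mL × 0.7045455 mg/mL = 13.72 mg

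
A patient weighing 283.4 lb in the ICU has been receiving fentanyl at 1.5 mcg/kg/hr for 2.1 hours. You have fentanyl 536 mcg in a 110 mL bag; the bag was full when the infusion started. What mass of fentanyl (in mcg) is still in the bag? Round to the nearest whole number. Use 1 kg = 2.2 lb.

130 mcg

Weight = 283.4 lb ÷ 2.2 lb/kg = 128.8182 kg
Dose = 1.5 mcg/kg/hr × 128.8182 kg = 193.2273 mcg/hr
Concentration = 536 mcg ÷ 110 mL = 4.872727 mcg/mL
Rate = 193.2273 mcg/hr ÷ 4.872727 mcg/mL = 39.65485 mL/hr
Volume infused = 39.65485 mL/hr × 2.1 hr = 83.27519 mL
Volume remaining = 110 − 83.27519 = 26.72481 mL
Drug remaining = 26.72481 mL × 4.872727 mcg/mL = 130.2227 mcg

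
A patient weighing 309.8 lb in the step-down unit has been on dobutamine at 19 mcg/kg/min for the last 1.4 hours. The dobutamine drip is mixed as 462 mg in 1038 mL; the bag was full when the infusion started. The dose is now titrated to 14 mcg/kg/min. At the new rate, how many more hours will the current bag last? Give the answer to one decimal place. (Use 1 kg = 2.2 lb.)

Initial rate:
Weight = 309.8 lb ÷ 2.2 lb/kg = 140.8182 kg
Dose = 19 mcg/kg/min × 140.8182 kg = 2675.545 mcg/min
2675.545 mcg/min × 60 min/hr = 160532.7 mcg/hr
Concentration = 462 mg ÷ 1038 mL = 0.4450867 mg/mL = 445.0867 mcg/mL
Rate = 160532.7 mcg/hr ÷ 445.0867 mcg/mL = 360.6774 mL/hr
Volume infused so far = 360.6774 mL/hr × 1.4 hr = 504.9484 mL
Volume remaining = 1038 − 504.9484 = 533.0516 mL
New rate:
Dose = 14 mcg/kg/min × 140.8182 kg = 1971.455 mcg/min
1971.455 mcg/min × 60 min/hr = 118287.3 mcg/hr
Rate = 118287.3 mcg/hr ÷ 445.0867 mcg/mL = 265.7623 mL/hr
Time remaining = 533.0516 mL ÷ 265.7623 mL/hr = 2.005746 hr

2.0 hours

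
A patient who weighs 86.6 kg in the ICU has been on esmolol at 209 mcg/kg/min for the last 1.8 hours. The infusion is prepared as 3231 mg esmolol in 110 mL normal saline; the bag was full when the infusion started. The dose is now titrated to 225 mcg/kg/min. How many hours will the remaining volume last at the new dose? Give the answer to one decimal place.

Initial rate:
Dose = 209 mcg/kg/min × 86.6 kg = 18099.4 mcg/min
18099.4 mcg/min × 60 min/hr = 1085964 mcg/hr
Concentration = 3231 mg ÷ 110 mL = 29.37273 mg/mL = 29372.73 mcg/mL
Rate = 1085964 mcg/hr ÷ 29372.73 mcg/mL = 36.97185 mL/hr
Volume infused so far = 36.97185 mL/hr × 1.8 hr = 66.54933 mL
Volume remaining = 110 − 66.54933 = 43.45067 mL
New rate:
Dose = 225 mcg/kg/min × 86.6 kg = 19485 mcg/min
19485 mcg/min × 60 min/hr = 1169100 mcg/hr
Rate = 1169100 mcg/hr ÷ 29372.73 mcg/mL = 39.80223 mL/hr
Time remaining = 43.45067 mL ÷ 39.80223 mL/hr = 1.091664 hr

1.1 hours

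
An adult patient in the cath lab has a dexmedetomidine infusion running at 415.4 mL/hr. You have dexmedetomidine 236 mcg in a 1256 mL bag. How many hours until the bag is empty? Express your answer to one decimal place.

Duration = 1256 mL ÷ 415.4 mL/hr = 3.023592 hr

3.0 hours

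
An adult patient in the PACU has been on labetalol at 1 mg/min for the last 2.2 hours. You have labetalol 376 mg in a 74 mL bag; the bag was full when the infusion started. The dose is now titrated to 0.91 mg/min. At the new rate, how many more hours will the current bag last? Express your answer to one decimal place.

Initial rate:
1 mg/min × 60 min/hr = 60 mg/hr
Concentration = 376 mg ÷ 74 mL = 5.081081 mg/mL
Rate = 60 mg/hr ÷ 5.081081 mg/mL = 11.80851 mL/hr
Volume infused so far = 11.80851 mL/hr × 2.2 hr = 25.97872 mL
Volume remaining = 74 − 25.97872 = 48.02128 mL
New rate:
0.91 mg/min × 60 min/hr = 54.6 mg/hr
Rate = 54.6 mg/hr ÷ 5.081081 mg/mL = 10.74574 mL/hr
Time remaining = 48.02128 mL ÷ 10.74574 mL/hr = 4.468864 hr

4.5 hours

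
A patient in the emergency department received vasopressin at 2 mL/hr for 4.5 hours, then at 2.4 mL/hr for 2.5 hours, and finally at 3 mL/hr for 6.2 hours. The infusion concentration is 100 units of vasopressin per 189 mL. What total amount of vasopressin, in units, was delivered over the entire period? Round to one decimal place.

17.8 units

Concentration = 100 units ÷ 189 mL = 0.5291005 units/mL
Stage 1: 2 mL/hr × 4.5 hr = 9 mL → 9 mL × 0.5291005 units/mL = 4.761905 units
Stage 2: 2.4 mL/hr × 2.5 hr = 6 mL → 6 mL × 0.5291005 units/mL = 3.174603 units
Stage 3: 3 mL/hr × 6.2 hr = 18.6 mL → 18.6 mL × 0.5291005 units/mL = 9.84127 units
Total = 4.761905 + 3.174603 + 9.84127 = 17.77778 units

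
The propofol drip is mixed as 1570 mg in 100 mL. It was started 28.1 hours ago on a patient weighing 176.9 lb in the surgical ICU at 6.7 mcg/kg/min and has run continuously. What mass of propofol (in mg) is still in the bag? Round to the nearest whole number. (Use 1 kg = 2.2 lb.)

Weight = 176.9 lb ÷ 2.2 lb/kg = 80.40909 kg
Dose = 6.7 mcg/kg/min × 80.40909 kg = 538.7409 mcg/min
538.7409 mcg/min × 60 min/hr = 32324.45 mcg/hr
Concentration = 1570 mg ÷ 100 mL = 15.7 mg/mL = 15700 mcg/mL
Rate = 32324.45 mcg/hr ÷ 15700 mcg/mL = 2.058882 mL/hr
Volume infused = 2.058882 mL/hr × 28.1 hr = 57.8546 mL
Volume remaining = 100 − 57.8546 = 42.1454 mL
Drug remaining = 42.1454 mL × 15700 mcg/mL = 661682.8 mcg = 661.6828 mg

662 mg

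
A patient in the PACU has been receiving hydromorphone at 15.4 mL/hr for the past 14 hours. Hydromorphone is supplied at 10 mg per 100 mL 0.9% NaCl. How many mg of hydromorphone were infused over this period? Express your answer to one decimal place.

21.6 mg

Concentration = 10 mg ÷ 100 mL = 0.1 mg/mL
Drug rate = 15.4 mL/hr × 0.1 mg/mL = 1.54 mg/hr
Total = 1.54 mg/hr × 14 hr = 21.56 mg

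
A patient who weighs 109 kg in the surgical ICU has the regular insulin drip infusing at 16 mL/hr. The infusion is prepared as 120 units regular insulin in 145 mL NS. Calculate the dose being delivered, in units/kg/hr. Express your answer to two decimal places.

0.12 units/kg/hr

Concentration = 120 units ÷ 145 mL = 0.8275862 units/mL
Drug rate = 16 mL/hr × 0.8275862 units/mL = 13.24138 units/hr
13.24138 units/hr ÷ 109 kg = 0.1214805 units/kg/hr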